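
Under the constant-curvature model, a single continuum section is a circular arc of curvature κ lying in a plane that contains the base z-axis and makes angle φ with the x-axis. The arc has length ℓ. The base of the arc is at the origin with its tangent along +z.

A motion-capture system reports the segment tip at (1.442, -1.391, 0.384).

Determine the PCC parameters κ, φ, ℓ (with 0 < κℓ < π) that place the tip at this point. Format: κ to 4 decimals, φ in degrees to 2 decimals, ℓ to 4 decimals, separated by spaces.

0.9629 316.03 2.8695

ρ = √(x²+y²) = √(1.442² + -1.391²) = 2.00356
φ = atan2(y, x) mod 360° = atan2(-1.391, 1.442) = 316.0313°
|p|² = ρ² + z² = 2.00356² + 0.384² = 4.16170
κ = 2ρ / |p|² = 2×2.00356 / 4.16170 = 0.96286
θ = 2·atan2(ρ, z) = 2·atan2(2.00356, 0.384) = 2.76287 rad
ℓ = θ/κ = 2.76287/0.96286 = 2.86945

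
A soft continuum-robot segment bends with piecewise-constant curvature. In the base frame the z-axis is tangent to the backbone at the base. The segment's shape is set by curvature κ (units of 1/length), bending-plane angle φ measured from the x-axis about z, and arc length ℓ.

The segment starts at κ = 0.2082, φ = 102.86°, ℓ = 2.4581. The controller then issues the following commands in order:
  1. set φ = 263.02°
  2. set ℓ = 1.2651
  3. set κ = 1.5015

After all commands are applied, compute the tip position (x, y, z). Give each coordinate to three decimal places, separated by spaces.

-0.107 -0.874 0.630

initial: κ=0.2082, φ=102.86°, ℓ=2.4581
cmd 1: set φ=263.02° → (κ,φ,ℓ)=(0.2082,263.02°,2.4581) → tip=(-0.0748,-0.6108,2.3522)
cmd 2: set ℓ=1.2651 → (κ,φ,ℓ)=(0.2082,263.02°,1.2651) → tip=(-0.0201,-0.1644,1.2505)
cmd 3: set κ=1.5015 → (κ,φ,ℓ)=(1.5015,263.02°,1.2651) → tip=(-0.1071,-0.8745,0.6303)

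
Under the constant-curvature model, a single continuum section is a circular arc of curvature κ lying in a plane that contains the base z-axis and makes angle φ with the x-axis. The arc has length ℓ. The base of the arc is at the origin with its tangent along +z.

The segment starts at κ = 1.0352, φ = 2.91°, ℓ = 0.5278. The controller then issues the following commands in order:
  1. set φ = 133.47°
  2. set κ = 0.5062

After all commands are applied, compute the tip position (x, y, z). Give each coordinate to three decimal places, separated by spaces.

initial: κ=1.0352, φ=2.91°, ℓ=0.5278
cmd 1: set φ=133.47° → (κ,φ,ℓ)=(1.0352,133.47°,0.5278) → tip=(-0.0968,0.1021,0.5019)
cmd 2: set κ=0.5062 → (κ,φ,ℓ)=(0.5062,133.47°,0.5278) → tip=(-0.0482,0.0509,0.5215)

-0.048 0.051 0.522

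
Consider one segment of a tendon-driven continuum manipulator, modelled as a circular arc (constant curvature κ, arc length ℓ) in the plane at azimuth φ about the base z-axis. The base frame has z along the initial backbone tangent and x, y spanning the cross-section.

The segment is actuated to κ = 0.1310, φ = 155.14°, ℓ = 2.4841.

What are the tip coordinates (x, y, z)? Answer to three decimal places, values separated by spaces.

θ = κ·ℓ = 0.1310 × 2.4841 = 0.32542 rad
ρ = (1 − cos θ)/κ = (1 − 0.94752)/0.1310 = 0.40063
z = sin θ / κ = 0.31970/0.1310 = 2.44049
x = ρ cos φ = 0.40063 × cos(155.14°) = -0.36351
y = ρ sin φ = 0.40063 × sin(155.14°) = 0.16843

-0.364 0.168 2.440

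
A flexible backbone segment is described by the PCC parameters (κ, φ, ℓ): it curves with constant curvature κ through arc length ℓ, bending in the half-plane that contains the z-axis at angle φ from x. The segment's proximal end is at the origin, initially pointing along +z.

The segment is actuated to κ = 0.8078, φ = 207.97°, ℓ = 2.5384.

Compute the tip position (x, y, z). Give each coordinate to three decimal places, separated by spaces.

-1.598 -0.849 1.098

θ = κ·ℓ = 0.8078 × 2.5384 = 2.05052 rad
ρ = (1 − cos θ)/κ = (1 − -0.46153)/0.8078 = 1.80928
z = sin θ / κ = 0.88712/0.8078 = 1.09820
x = ρ cos φ = 1.80928 × cos(207.97°) = -1.59794
y = ρ sin φ = 1.80928 × sin(207.97°) = -0.84857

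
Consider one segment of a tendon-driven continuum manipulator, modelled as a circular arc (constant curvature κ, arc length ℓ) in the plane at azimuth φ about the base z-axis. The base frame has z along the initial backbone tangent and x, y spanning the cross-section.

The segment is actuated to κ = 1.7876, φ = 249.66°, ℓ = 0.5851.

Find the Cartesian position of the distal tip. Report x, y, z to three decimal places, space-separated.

-0.097 -0.262 0.484

θ = κ·ℓ = 1.7876 × 0.5851 = 1.04592 rad
ρ = (1 − cos θ)/κ = (1 − 0.50110)/1.7876 = 0.27909
z = sin θ / κ = 0.86539/1.7876 = 0.48411
x = ρ cos φ = 0.27909 × cos(249.66°) = -0.09701
y = ρ sin φ = 0.27909 × sin(249.66°) = -0.26169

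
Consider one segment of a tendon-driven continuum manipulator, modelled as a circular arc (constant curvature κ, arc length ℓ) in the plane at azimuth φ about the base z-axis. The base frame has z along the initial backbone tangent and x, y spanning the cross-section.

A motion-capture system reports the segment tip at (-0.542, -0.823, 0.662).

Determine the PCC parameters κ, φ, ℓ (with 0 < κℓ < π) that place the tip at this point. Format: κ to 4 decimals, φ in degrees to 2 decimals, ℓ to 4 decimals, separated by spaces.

ρ = √(x²+y²) = √(-0.542² + -0.823²) = 0.98544
φ = atan2(y, x) mod 360° = atan2(-0.823, -0.542) = 236.6324°
|p|² = ρ² + z² = 0.98544² + 0.662² = 1.40934
κ = 2ρ / |p|² = 2×0.98544 / 1.40934 = 1.39845
θ = 2·atan2(ρ, z) = 2·atan2(0.98544, 0.662) = 1.95852 rad
ℓ = θ/κ = 1.95852/1.39845 = 1.40050

1.3984 236.63 1.4005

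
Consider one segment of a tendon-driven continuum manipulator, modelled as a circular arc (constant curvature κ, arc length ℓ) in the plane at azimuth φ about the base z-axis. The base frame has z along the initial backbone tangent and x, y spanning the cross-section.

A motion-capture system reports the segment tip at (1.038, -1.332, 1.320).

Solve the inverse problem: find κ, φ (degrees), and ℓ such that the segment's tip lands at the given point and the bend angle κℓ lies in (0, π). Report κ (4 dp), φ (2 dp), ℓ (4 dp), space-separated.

0.7352 307.93 2.4684

ρ = √(x²+y²) = √(1.038² + -1.332²) = 1.68869
φ = atan2(y, x) mod 360° = atan2(-1.332, 1.038) = 307.9285°
|p|² = ρ² + z² = 1.68869² + 1.320² = 4.59407
κ = 2ρ / |p|² = 2×1.68869 / 4.59407 = 0.73516
θ = 2·atan2(ρ, z) = 2·atan2(1.68869, 1.320) = 1.81466 rad
ℓ = θ/κ = 1.81466/0.73516 = 2.46839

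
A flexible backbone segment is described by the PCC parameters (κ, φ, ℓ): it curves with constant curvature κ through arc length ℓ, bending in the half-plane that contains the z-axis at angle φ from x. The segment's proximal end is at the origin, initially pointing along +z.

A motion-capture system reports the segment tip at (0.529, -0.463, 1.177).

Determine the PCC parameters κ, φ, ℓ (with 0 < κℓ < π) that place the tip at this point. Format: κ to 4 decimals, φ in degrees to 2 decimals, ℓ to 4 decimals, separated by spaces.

0.7481 318.81 1.4395

ρ = √(x²+y²) = √(0.529² + -0.463²) = 0.70300
φ = atan2(y, x) mod 360° = atan2(-0.463, 0.529) = 318.8064°
|p|² = ρ² + z² = 0.70300² + 1.177² = 1.87954
κ = 2ρ / |p|² = 2×0.70300 / 1.87954 = 0.74806
θ = 2·atan2(ρ, z) = 2·atan2(0.70300, 1.177) = 1.07684 rad
ℓ = θ/κ = 1.07684/0.74806 = 1.43951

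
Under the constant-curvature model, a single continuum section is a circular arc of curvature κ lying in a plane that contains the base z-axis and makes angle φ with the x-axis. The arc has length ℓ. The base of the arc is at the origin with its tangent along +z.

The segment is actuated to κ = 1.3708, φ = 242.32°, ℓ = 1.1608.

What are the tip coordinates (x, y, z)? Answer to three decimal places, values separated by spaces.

-0.346 -0.659 0.729

θ = κ·ℓ = 1.3708 × 1.1608 = 1.59122 rad
ρ = (1 − cos θ)/κ = (1 − -0.02043)/1.3708 = 0.74440
z = sin θ / κ = 0.99979/1.3708 = 0.72935
x = ρ cos φ = 0.74440 × cos(242.32°) = -0.34580
y = ρ sin φ = 0.74440 × sin(242.32°) = -0.65921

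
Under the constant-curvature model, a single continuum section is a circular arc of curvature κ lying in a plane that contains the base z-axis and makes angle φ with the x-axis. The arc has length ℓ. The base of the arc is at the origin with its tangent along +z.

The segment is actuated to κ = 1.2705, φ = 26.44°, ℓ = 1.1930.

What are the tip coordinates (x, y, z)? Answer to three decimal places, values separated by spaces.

0.666 0.331 0.786

θ = κ·ℓ = 1.2705 × 1.1930 = 1.51571 rad
ρ = (1 − cos θ)/κ = (1 − 0.05506)/1.2705 = 0.74375
z = sin θ / κ = 0.99848/1.2705 = 0.78590
x = ρ cos φ = 0.74375 × cos(26.44°) = 0.66596
y = ρ sin φ = 0.74375 × sin(26.44°) = 0.33116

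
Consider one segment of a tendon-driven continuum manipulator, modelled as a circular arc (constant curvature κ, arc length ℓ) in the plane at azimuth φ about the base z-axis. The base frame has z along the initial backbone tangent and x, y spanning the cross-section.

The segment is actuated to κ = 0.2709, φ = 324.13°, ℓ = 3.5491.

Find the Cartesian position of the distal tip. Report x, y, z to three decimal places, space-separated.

1.279 -0.925 3.027

θ = κ·ℓ = 0.2709 × 3.5491 = 0.96145 rad
ρ = (1 − cos θ)/κ = (1 − 0.57233)/0.2709 = 1.57870
z = sin θ / κ = 0.82002/0.2709 = 3.02703
x = ρ cos φ = 1.57870 × cos(324.13°) = 1.27930
y = ρ sin φ = 1.57870 × sin(324.13°) = -0.92504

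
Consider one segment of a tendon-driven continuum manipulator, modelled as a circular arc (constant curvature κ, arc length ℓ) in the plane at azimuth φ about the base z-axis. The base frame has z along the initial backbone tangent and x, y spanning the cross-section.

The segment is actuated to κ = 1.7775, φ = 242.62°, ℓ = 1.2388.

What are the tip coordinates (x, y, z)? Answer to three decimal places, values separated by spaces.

θ = κ·ℓ = 1.7775 × 1.2388 = 2.20197 rad
ρ = (1 − cos θ)/κ = (1 − -0.59009)/1.7775 = 0.89457
z = sin θ / κ = 0.80734/1.7775 = 0.45420
x = ρ cos φ = 0.89457 × cos(242.62°) = -0.41140
y = ρ sin φ = 0.89457 × sin(242.62°) = -0.79435

-0.411 -0.794 0.454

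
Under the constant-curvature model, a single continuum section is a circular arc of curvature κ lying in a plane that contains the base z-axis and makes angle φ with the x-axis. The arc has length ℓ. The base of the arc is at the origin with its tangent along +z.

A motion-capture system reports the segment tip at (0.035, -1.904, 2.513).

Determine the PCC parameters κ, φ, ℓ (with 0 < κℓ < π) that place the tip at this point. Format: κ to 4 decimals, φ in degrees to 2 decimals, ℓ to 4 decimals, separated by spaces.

0.3831 271.05 3.3854

ρ = √(x²+y²) = √(0.035² + -1.904²) = 1.90432
φ = atan2(y, x) mod 360° = atan2(-1.904, 0.035) = 271.0531°
|p|² = ρ² + z² = 1.90432² + 2.513² = 9.94161
κ = 2ρ / |p|² = 2×1.90432 / 9.94161 = 0.38310
θ = 2·atan2(ρ, z) = 2·atan2(1.90432, 2.513) = 1.29693 rad
ℓ = θ/κ = 1.29693/0.38310 = 3.38536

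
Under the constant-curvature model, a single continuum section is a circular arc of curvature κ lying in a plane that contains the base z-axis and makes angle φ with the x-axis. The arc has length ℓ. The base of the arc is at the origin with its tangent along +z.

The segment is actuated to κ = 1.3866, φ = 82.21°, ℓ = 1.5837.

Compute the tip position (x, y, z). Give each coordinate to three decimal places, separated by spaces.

0.155 1.133 0.585

θ = κ·ℓ = 1.3866 × 1.5837 = 2.19596 rad
ρ = (1 − cos θ)/κ = (1 − -0.58523)/1.3866 = 1.14325
z = sin θ / κ = 0.81087/1.3866 = 0.58479
x = ρ cos φ = 1.14325 × cos(82.21°) = 0.15496
y = ρ sin φ = 1.14325 × sin(82.21°) = 1.13270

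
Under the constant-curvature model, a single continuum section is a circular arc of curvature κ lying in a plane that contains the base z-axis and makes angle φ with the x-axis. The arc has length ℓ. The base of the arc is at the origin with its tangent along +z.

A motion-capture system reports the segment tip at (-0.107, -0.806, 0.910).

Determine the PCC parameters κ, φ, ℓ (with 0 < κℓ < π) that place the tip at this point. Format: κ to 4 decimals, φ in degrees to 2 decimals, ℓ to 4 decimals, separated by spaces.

1.0920 262.44 1.3356

ρ = √(x²+y²) = √(-0.107² + -0.806²) = 0.81307
φ = atan2(y, x) mod 360° = atan2(-0.806, -0.107) = 262.4380°
|p|² = ρ² + z² = 0.81307² + 0.910² = 1.48918
κ = 2ρ / |p|² = 2×0.81307 / 1.48918 = 1.09197
θ = 2·atan2(ρ, z) = 2·atan2(0.81307, 0.910) = 1.45841 rad
ℓ = θ/κ = 1.45841/1.09197 = 1.33558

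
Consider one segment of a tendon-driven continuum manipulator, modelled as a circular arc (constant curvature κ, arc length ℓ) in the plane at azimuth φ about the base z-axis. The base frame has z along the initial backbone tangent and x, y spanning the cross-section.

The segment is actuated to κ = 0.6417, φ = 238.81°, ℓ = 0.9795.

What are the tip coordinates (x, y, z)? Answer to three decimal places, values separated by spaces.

θ = κ·ℓ = 0.6417 × 0.9795 = 0.62855 rad
ρ = (1 − cos θ)/κ = (1 − 0.80888)/0.6417 = 0.29783
z = sin θ / κ = 0.58797/0.6417 = 0.91627
x = ρ cos φ = 0.29783 × cos(238.81°) = -0.15424
y = ρ sin φ = 0.29783 × sin(238.81°) = -0.25478

-0.154 -0.255 0.916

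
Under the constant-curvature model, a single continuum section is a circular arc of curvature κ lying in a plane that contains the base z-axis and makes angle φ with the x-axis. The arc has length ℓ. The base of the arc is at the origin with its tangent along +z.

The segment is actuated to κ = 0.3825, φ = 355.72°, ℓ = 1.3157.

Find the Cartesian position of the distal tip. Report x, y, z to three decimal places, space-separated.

θ = κ·ℓ = 0.3825 × 1.3157 = 0.50326 rad
ρ = (1 − cos θ)/κ = (1 − 0.87602)/0.3825 = 0.32414
z = sin θ / κ = 0.48228/0.3825 = 1.26086
x = ρ cos φ = 0.32414 × cos(355.72°) = 0.32323
y = ρ sin φ = 0.32414 × sin(355.72°) = -0.02419

0.323 -0.024 1.261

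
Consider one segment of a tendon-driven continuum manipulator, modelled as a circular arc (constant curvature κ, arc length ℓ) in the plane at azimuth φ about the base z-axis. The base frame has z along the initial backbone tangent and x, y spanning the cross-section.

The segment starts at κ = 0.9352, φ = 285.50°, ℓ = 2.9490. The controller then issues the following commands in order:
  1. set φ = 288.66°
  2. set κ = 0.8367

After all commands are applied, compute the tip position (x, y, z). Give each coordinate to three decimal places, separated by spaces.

initial: κ=0.9352, φ=285.50°, ℓ=2.9490
cmd 1: set φ=288.66° → (κ,φ,ℓ)=(0.9352,288.66°,2.9490) → tip=(0.6594,-1.9525,0.4003)
cmd 2: set κ=0.8367 → (κ,φ,ℓ)=(0.8367,288.66°,2.9490) → tip=(0.6811,-2.0170,0.7461)

0.681 -2.017 0.746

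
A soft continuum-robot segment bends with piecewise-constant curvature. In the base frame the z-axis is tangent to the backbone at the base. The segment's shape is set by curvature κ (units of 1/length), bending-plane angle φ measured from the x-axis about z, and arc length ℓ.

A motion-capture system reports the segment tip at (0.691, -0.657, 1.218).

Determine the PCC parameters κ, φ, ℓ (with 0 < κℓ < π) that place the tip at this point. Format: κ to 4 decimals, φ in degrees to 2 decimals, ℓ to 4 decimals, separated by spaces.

ρ = √(x²+y²) = √(0.691² + -0.657²) = 0.95348
φ = atan2(y, x) mod 360° = atan2(-0.657, 0.691) = 316.4448°
|p|² = ρ² + z² = 0.95348² + 1.218² = 2.39265
κ = 2ρ / |p|² = 2×0.95348 / 2.39265 = 0.79701
θ = 2·atan2(ρ, z) = 2·atan2(0.95348, 1.218) = 1.32836 rad
ℓ = θ/κ = 1.32836/0.79701 = 1.66669

0.7970 316.44 1.6667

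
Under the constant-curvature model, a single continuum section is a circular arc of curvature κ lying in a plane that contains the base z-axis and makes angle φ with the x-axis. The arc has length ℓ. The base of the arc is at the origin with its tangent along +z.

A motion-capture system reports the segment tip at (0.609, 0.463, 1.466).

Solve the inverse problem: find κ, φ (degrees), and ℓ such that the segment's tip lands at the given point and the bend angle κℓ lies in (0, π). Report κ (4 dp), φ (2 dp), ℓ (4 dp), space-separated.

0.5595 37.24 1.7191

ρ = √(x²+y²) = √(0.609² + 0.463²) = 0.76502
φ = atan2(y, x) mod 360° = atan2(0.463, 0.609) = 37.2444°
|p|² = ρ² + z² = 0.76502² + 1.466² = 2.73441
κ = 2ρ / |p|² = 2×0.76502 / 2.73441 = 0.55955
θ = 2·atan2(ρ, z) = 2·atan2(0.76502, 1.466) = 0.96193 rad
ℓ = θ/κ = 0.96193/0.55955 = 1.71912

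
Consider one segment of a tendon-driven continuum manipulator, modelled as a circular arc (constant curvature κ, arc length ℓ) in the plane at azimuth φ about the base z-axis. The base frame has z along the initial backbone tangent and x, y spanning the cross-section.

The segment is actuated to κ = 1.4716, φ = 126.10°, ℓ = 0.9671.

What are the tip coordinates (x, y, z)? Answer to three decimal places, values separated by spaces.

θ = κ·ℓ = 1.4716 × 0.9671 = 1.42318 rad
ρ = (1 − cos θ)/κ = (1 − 0.14708)/1.4716 = 0.57959
z = sin θ / κ = 0.98913/1.4716 = 0.67214
x = ρ cos φ = 0.57959 × cos(126.10°) = -0.34149
y = ρ sin φ = 0.57959 × sin(126.10°) = 0.46830

-0.341 0.468 0.672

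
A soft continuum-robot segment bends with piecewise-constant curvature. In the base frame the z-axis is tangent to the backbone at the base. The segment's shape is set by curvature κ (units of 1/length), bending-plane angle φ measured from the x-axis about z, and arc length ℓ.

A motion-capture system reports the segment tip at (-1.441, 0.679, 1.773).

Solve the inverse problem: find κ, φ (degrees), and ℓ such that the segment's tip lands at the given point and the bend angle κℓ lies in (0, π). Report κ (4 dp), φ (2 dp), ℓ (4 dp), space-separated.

0.5608 154.77 2.6104

ρ = √(x²+y²) = √(-1.441² + 0.679²) = 1.59296
φ = atan2(y, x) mod 360° = atan2(0.679, -1.441) = 154.7702°
|p|² = ρ² + z² = 1.59296² + 1.773² = 5.68105
κ = 2ρ / |p|² = 2×1.59296 / 5.68105 = 0.56080
θ = 2·atan2(ρ, z) = 2·atan2(1.59296, 1.773) = 1.46392 rad
ℓ = θ/κ = 1.46392/0.56080 = 2.61043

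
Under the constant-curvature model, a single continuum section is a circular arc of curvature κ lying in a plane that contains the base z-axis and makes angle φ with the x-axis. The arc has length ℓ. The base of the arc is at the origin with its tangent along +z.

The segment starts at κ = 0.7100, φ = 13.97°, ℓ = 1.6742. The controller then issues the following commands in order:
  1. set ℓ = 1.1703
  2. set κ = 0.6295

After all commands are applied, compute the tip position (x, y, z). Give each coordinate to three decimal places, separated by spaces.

0.400 0.099 1.067

initial: κ=0.7100, φ=13.97°, ℓ=1.6742
cmd 1: set ℓ=1.1703 → (κ,φ,ℓ)=(0.7100,13.97°,1.1703) → tip=(0.4453,0.1108,1.0402)
cmd 2: set κ=0.6295 → (κ,φ,ℓ)=(0.6295,13.97°,1.1703) → tip=(0.3998,0.0994,1.0673)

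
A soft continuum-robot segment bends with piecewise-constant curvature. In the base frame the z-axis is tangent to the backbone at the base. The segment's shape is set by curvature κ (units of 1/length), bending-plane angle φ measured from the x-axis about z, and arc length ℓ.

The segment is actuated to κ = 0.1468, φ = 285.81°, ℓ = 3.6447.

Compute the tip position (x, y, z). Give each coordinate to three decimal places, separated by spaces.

0.259 -0.916 3.473

θ = κ·ℓ = 0.1468 × 3.6447 = 0.53504 rad
ρ = (1 − cos θ)/κ = (1 − 0.86025)/0.1468 = 0.95199
z = sin θ / κ = 0.50988/0.1468 = 3.47328
x = ρ cos φ = 0.95199 × cos(285.81°) = 0.25937
y = ρ sin φ = 0.95199 × sin(285.81°) = -0.91598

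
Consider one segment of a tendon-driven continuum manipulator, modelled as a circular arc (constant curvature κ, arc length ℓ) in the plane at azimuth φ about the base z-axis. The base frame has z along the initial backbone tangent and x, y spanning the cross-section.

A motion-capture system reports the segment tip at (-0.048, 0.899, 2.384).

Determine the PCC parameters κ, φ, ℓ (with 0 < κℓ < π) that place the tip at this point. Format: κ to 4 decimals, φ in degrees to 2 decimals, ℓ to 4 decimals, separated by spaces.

0.2773 93.06 2.6046

ρ = √(x²+y²) = √(-0.048² + 0.899²) = 0.90028
φ = atan2(y, x) mod 360° = atan2(0.899, -0.048) = 93.0563°
|p|² = ρ² + z² = 0.90028² + 2.384² = 6.49396
κ = 2ρ / |p|² = 2×0.90028 / 6.49396 = 0.27727
θ = 2·atan2(ρ, z) = 2·atan2(0.90028, 2.384) = 0.72216 rad
ℓ = θ/κ = 0.72216/0.27727 = 2.60455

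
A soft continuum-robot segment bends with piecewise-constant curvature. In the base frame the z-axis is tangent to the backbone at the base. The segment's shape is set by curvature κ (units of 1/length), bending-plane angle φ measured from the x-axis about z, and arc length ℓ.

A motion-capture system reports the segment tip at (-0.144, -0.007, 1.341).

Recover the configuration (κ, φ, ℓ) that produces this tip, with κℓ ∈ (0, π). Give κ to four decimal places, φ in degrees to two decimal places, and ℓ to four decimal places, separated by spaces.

0.1585 182.78 1.3513

ρ = √(x²+y²) = √(-0.144² + -0.007²) = 0.14417
φ = atan2(y, x) mod 360° = atan2(-0.007, -0.144) = 182.7830°
|p|² = ρ² + z² = 0.14417² + 1.341² = 1.81907
κ = 2ρ / |p|² = 2×0.14417 / 1.81907 = 0.15851
θ = 2·atan2(ρ, z) = 2·atan2(0.14417, 1.341) = 0.21420 rad
ℓ = θ/κ = 0.21420/0.15851 = 1.35131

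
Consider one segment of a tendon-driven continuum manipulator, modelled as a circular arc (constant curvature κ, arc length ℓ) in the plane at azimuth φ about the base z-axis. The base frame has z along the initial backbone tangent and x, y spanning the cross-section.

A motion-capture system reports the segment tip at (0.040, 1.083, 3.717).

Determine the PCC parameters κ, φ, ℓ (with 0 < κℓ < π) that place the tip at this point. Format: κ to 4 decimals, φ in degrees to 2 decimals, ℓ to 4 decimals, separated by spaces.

0.1446 87.88 3.9242

ρ = √(x²+y²) = √(0.040² + 1.083²) = 1.08374
φ = atan2(y, x) mod 360° = atan2(1.083, 0.040) = 87.8848°
|p|² = ρ² + z² = 1.08374² + 3.717² = 14.99058
κ = 2ρ / |p|² = 2×1.08374 / 14.99058 = 0.14459
θ = 2·atan2(ρ, z) = 2·atan2(1.08374, 3.717) = 0.56740 rad
ℓ = θ/κ = 0.56740/0.14459 = 3.92419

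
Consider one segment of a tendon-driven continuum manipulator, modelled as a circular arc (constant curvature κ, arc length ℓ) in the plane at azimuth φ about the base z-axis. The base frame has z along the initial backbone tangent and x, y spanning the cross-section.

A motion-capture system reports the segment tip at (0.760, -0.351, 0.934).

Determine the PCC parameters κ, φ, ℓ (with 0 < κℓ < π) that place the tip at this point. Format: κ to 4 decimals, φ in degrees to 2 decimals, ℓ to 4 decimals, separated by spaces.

ρ = √(x²+y²) = √(0.760² + -0.351²) = 0.83714
φ = atan2(y, x) mod 360° = atan2(-0.351, 0.760) = 335.2105°
|p|² = ρ² + z² = 0.83714² + 0.934² = 1.57316
κ = 2ρ / |p|² = 2×0.83714 / 1.57316 = 1.06428
θ = 2·atan2(ρ, z) = 2·atan2(0.83714, 0.934) = 1.46153 rad
ℓ = θ/κ = 1.46153/1.06428 = 1.37326

1.0643 335.21 1.3733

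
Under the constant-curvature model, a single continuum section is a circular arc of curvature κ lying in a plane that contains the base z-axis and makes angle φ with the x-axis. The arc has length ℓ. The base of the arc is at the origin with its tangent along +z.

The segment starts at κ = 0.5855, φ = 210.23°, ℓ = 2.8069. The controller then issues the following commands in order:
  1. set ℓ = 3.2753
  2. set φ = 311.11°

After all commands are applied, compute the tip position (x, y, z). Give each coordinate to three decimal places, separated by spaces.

initial: κ=0.5855, φ=210.23°, ℓ=2.8069
cmd 1: set ℓ=3.2753 → (κ,φ,ℓ)=(0.5855,210.23°,3.2753) → tip=(-1.9774,-1.1522,1.6062)
cmd 2: set φ=311.11° → (κ,φ,ℓ)=(0.5855,311.11°,3.2753) → tip=(1.5048,-1.7243,1.6062)

1.505 -1.724 1.606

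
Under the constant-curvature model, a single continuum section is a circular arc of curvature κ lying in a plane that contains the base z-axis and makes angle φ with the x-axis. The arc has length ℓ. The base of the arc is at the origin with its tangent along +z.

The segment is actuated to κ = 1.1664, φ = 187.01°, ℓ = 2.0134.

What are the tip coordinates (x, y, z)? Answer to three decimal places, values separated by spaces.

-1.448 -0.178 0.611

θ = κ·ℓ = 1.1664 × 2.0134 = 2.34843 rad
ρ = (1 − cos θ)/κ = (1 − -0.70160)/1.1664 = 1.45884
z = sin θ / κ = 0.71258/1.1664 = 0.61092
x = ρ cos φ = 1.45884 × cos(187.01°) = -1.44794
y = ρ sin φ = 1.45884 × sin(187.01°) = -0.17804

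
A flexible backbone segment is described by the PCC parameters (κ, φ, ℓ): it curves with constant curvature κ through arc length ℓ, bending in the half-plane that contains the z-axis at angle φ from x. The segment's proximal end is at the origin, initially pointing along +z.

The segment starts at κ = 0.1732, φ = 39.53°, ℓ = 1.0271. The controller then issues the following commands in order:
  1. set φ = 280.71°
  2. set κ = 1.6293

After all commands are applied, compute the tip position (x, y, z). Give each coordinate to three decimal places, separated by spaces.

initial: κ=0.1732, φ=39.53°, ℓ=1.0271
cmd 1: set φ=280.71° → (κ,φ,ℓ)=(0.1732,280.71°,1.0271) → tip=(0.0169,-0.0895,1.0217)
cmd 2: set κ=1.6293 → (κ,φ,ℓ)=(1.6293,280.71°,1.0271) → tip=(0.1257,-0.6649,0.6105)

0.126 -0.665 0.611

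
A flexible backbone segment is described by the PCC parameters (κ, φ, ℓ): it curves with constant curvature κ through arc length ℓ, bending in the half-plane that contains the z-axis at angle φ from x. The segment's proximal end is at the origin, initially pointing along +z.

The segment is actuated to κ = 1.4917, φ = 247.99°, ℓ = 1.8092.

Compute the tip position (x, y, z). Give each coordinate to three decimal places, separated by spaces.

-0.478 -1.183 0.287

θ = κ·ℓ = 1.4917 × 1.8092 = 2.69878 rad
ρ = (1 − cos θ)/κ = (1 − -0.90355)/1.4917 = 1.27610
z = sin θ / κ = 0.42848/1.4917 = 0.28724
x = ρ cos φ = 1.27610 × cos(247.99°) = -0.47824
y = ρ sin φ = 1.27610 × sin(247.99°) = -1.18309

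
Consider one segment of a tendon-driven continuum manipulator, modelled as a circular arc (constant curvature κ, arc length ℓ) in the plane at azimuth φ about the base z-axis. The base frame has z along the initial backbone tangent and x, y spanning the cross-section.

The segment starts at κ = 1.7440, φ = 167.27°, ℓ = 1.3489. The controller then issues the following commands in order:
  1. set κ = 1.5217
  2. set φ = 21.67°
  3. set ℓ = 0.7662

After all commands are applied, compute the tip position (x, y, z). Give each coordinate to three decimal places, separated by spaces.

0.370 0.147 0.604

initial: κ=1.7440, φ=167.27°, ℓ=1.3489
cmd 1: set κ=1.5217 → (κ,φ,ℓ)=(1.5217,167.27°,1.3489) → tip=(-0.9380,0.2119,0.5823)
cmd 2: set φ=21.67° → (κ,φ,ℓ)=(1.5217,21.67°,1.3489) → tip=(0.8937,0.3551,0.5823)
cmd 3: set ℓ=0.7662 → (κ,φ,ℓ)=(1.5217,21.67°,0.7662) → tip=(0.3702,0.1471,0.6040)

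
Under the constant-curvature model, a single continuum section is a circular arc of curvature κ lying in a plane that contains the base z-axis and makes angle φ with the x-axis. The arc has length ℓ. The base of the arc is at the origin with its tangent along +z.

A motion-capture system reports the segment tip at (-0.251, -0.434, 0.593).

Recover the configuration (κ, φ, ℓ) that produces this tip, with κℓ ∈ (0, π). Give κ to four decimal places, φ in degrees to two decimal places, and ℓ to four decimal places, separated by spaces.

1.6629 239.96 0.8442

ρ = √(x²+y²) = √(-0.251² + -0.434²) = 0.50136
φ = atan2(y, x) mod 360° = atan2(-0.434, -0.251) = 239.9574°
|p|² = ρ² + z² = 0.50136² + 0.593² = 0.60301
κ = 2ρ / |p|² = 2×0.50136 / 0.60301 = 1.66285
θ = 2·atan2(ρ, z) = 2·atan2(0.50136, 0.593) = 1.40370 rad
ℓ = θ/κ = 1.40370/1.66285 = 0.84415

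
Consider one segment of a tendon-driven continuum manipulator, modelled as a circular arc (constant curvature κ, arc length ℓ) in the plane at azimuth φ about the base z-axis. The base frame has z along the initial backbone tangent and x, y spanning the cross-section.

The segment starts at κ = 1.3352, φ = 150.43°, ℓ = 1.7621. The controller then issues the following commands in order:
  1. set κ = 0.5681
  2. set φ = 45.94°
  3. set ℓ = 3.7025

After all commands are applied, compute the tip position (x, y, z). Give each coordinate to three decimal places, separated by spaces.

1.846 1.907 1.516

initial: κ=1.3352, φ=150.43°, ℓ=1.7621
cmd 1: set κ=0.5681 → (κ,φ,ℓ)=(0.5681,150.43°,1.7621) → tip=(-0.7051,0.4001,1.4822)
cmd 2: set φ=45.94° → (κ,φ,ℓ)=(0.5681,45.94°,1.7621) → tip=(0.5638,0.5826,1.4822)
cmd 3: set ℓ=3.7025 → (κ,φ,ℓ)=(0.5681,45.94°,3.7025) → tip=(1.8457,1.9072,1.5164)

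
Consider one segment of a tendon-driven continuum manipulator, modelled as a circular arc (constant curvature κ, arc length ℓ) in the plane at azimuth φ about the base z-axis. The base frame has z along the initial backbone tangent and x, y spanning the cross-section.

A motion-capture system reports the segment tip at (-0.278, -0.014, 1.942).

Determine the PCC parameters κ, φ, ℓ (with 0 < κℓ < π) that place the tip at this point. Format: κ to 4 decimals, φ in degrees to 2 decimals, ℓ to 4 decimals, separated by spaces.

0.1446 182.88 1.9685

ρ = √(x²+y²) = √(-0.278² + -0.014²) = 0.27835
φ = atan2(y, x) mod 360° = atan2(-0.014, -0.278) = 182.8830°
|p|² = ρ² + z² = 0.27835² + 1.942² = 3.84884
κ = 2ρ / |p|² = 2×0.27835 / 3.84884 = 0.14464
θ = 2·atan2(ρ, z) = 2·atan2(0.27835, 1.942) = 0.28473 rad
ℓ = θ/κ = 0.28473/0.14464 = 1.96849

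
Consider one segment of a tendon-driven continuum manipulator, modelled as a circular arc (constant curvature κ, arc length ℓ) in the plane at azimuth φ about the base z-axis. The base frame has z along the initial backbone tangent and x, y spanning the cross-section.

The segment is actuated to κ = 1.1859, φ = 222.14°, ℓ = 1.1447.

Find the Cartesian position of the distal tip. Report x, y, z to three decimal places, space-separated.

-0.493 -0.446 0.824

θ = κ·ℓ = 1.1859 × 1.1447 = 1.35750 rad
ρ = (1 − cos θ)/κ = (1 − 0.21168)/1.1859 = 0.66474
z = sin θ / κ = 0.97734/1.1859 = 0.82413
x = ρ cos φ = 0.66474 × cos(222.14°) = -0.49291
y = ρ sin φ = 0.66474 × sin(222.14°) = -0.44600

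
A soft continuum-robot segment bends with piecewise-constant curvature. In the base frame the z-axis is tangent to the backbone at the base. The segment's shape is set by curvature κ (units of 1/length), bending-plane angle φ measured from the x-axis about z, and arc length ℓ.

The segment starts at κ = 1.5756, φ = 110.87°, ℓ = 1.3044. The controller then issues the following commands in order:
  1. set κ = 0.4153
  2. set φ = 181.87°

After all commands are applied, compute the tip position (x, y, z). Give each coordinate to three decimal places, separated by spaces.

-0.345 -0.011 1.242

initial: κ=1.5756, φ=110.87°, ℓ=1.3044
cmd 1: set κ=0.4153 → (κ,φ,ℓ)=(0.4153,110.87°,1.3044) → tip=(-0.1228,0.3221,1.2415)
cmd 2: set φ=181.87° → (κ,φ,ℓ)=(0.4153,181.87°,1.3044) → tip=(-0.3446,-0.0112,1.2415)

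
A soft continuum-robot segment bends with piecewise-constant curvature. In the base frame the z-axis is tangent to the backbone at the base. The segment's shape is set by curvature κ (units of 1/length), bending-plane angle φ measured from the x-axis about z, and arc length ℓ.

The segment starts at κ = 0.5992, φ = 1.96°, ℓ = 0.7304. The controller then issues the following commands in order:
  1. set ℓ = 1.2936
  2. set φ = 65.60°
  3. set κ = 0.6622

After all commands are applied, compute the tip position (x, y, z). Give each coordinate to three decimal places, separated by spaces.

initial: κ=0.5992, φ=1.96°, ℓ=0.7304
cmd 1: set ℓ=1.2936 → (κ,φ,ℓ)=(0.5992,1.96°,1.2936) → tip=(0.4765,0.0163,1.1679)
cmd 2: set φ=65.60° → (κ,φ,ℓ)=(0.5992,65.60°,1.2936) → tip=(0.1969,0.4342,1.1679)
cmd 3: set κ=0.6622 → (κ,φ,ℓ)=(0.6622,65.60°,1.2936) → tip=(0.2152,0.4745,1.1411)

0.215 0.474 1.141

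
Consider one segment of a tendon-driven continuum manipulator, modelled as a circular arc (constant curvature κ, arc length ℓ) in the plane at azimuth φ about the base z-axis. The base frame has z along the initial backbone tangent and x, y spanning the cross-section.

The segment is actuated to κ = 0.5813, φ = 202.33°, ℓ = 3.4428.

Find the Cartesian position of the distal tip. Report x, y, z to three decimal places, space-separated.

-2.255 -0.926 1.563

θ = κ·ℓ = 0.5813 × 3.4428 = 2.00130 rad
ρ = (1 − cos θ)/κ = (1 − -0.41733)/0.5813 = 2.43820
z = sin θ / κ = 0.90876/0.5813 = 1.56332
x = ρ cos φ = 2.43820 × cos(202.33°) = -2.25537
y = ρ sin φ = 2.43820 × sin(202.33°) = -0.92637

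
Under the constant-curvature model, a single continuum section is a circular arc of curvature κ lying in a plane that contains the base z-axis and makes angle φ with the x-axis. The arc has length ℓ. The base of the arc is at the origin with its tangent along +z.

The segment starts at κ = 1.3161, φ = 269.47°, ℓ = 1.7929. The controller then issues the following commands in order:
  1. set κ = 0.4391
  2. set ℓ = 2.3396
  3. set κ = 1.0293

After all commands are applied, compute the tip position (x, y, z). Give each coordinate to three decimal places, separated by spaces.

initial: κ=1.3161, φ=269.47°, ℓ=1.7929
cmd 1: set κ=0.4391 → (κ,φ,ℓ)=(0.4391,269.47°,1.7929) → tip=(-0.0062,-0.6700,1.6134)
cmd 2: set ℓ=2.3396 → (κ,φ,ℓ)=(0.4391,269.47°,2.3396) → tip=(-0.0102,-1.0997,1.9492)
cmd 3: set κ=1.0293 → (κ,φ,ℓ)=(1.0293,269.47°,2.3396) → tip=(-0.0157,-1.6932,0.6504)

-0.016 -1.693 0.650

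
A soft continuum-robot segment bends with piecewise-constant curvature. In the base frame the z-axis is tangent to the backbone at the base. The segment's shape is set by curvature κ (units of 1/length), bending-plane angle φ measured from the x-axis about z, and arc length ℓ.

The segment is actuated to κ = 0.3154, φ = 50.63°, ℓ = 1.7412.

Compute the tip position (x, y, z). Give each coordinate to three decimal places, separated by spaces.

θ = κ·ℓ = 0.3154 × 1.7412 = 0.54917 rad
ρ = (1 − cos θ)/κ = (1 − 0.85296)/0.3154 = 0.46622
z = sin θ / κ = 0.52198/0.3154 = 1.65499
x = ρ cos φ = 0.46622 × cos(50.63°) = 0.29573
y = ρ sin φ = 0.46622 × sin(50.63°) = 0.36042

0.296 0.360 1.655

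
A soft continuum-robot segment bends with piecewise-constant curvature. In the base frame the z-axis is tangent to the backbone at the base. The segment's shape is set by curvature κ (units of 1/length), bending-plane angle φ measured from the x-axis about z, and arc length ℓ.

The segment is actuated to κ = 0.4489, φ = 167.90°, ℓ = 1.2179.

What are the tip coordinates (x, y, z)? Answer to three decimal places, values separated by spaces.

θ = κ·ℓ = 0.4489 × 1.2179 = 0.54672 rad
ρ = (1 − cos θ)/κ = (1 − 0.85424)/0.4489 = 0.32471
z = sin θ / κ = 0.51988/0.4489 = 1.15813
x = ρ cos φ = 0.32471 × cos(167.90°) = -0.31750
y = ρ sin φ = 0.32471 × sin(167.90°) = 0.06807

-0.317 0.068 1.158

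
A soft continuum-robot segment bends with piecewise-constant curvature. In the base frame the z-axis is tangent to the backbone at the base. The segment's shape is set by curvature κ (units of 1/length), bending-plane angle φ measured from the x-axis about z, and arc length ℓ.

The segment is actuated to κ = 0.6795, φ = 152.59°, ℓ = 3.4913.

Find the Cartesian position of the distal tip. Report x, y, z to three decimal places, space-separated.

θ = κ·ℓ = 0.6795 × 3.4913 = 2.37234 rad
ρ = (1 − cos θ)/κ = (1 − -0.71843)/0.6795 = 2.52896
z = sin θ / κ = 0.69560/0.6795 = 1.02369
x = ρ cos φ = 2.52896 × cos(152.59°) = -2.24505
y = ρ sin φ = 2.52896 × sin(152.59°) = 1.16422

-2.245 1.164 1.024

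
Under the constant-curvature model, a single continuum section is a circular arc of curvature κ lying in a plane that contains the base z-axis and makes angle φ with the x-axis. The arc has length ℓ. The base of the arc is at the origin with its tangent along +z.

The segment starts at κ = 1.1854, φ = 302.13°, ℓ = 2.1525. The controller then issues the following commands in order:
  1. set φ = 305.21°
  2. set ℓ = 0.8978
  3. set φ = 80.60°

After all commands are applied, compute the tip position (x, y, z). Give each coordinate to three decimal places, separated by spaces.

initial: κ=1.1854, φ=302.13°, ℓ=2.1525
cmd 1: set φ=305.21° → (κ,φ,ℓ)=(1.1854,305.21°,2.1525) → tip=(0.8906,-1.2620,0.4694)
cmd 2: set ℓ=0.8978 → (κ,φ,ℓ)=(1.1854,305.21°,0.8978) → tip=(0.2504,-0.3549,0.7377)
cmd 3: set φ=80.60° → (κ,φ,ℓ)=(1.1854,80.60°,0.8978) → tip=(0.0709,0.4285,0.7377)

0.071 0.428 0.738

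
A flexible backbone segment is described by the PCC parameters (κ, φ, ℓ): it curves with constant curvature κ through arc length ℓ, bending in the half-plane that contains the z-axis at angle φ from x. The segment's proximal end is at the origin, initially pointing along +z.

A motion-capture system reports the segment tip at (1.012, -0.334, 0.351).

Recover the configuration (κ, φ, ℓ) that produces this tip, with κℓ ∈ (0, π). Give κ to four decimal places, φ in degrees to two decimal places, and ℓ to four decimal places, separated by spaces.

1.6931 341.74 1.4797

ρ = √(x²+y²) = √(1.012² + -0.334²) = 1.06569
φ = atan2(y, x) mod 360° = atan2(-0.334, 1.012) = 341.7351°
|p|² = ρ² + z² = 1.06569² + 0.351² = 1.25890
κ = 2ρ / |p|² = 2×1.06569 / 1.25890 = 1.69305
θ = 2·atan2(ρ, z) = 2·atan2(1.06569, 0.351) = 2.50525 rad
ℓ = θ/κ = 2.50525/1.69305 = 1.47972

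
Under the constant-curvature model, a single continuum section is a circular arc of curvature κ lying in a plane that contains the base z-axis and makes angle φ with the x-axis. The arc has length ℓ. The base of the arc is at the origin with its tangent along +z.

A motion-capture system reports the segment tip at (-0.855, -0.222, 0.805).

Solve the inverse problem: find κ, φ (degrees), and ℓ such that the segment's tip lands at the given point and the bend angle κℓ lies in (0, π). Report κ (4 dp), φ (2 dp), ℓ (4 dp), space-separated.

ρ = √(x²+y²) = √(-0.855² + -0.222²) = 0.88335
φ = atan2(y, x) mod 360° = atan2(-0.222, -0.855) = 194.5554°
|p|² = ρ² + z² = 0.88335² + 0.805² = 1.42833
κ = 2ρ / |p|² = 2×0.88335 / 1.42833 = 1.23690
θ = 2·atan2(ρ, z) = 2·atan2(0.88335, 0.805) = 1.66354 rad
ℓ = θ/κ = 1.66354/1.23690 = 1.34493

1.2369 194.56 1.3449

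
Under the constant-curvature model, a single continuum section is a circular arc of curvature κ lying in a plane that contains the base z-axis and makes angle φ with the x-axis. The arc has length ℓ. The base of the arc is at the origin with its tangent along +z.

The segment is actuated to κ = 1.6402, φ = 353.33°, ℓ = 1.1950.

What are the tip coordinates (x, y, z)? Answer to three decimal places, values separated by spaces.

0.835 -0.098 0.564

θ = κ·ℓ = 1.6402 × 1.1950 = 1.96004 rad
ρ = (1 − cos θ)/κ = (1 − -0.37949)/1.6402 = 0.84105
z = sin θ / κ = 0.92520/1.6402 = 0.56408
x = ρ cos φ = 0.84105 × cos(353.33°) = 0.83536
y = ρ sin φ = 0.84105 × sin(353.33°) = -0.09769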